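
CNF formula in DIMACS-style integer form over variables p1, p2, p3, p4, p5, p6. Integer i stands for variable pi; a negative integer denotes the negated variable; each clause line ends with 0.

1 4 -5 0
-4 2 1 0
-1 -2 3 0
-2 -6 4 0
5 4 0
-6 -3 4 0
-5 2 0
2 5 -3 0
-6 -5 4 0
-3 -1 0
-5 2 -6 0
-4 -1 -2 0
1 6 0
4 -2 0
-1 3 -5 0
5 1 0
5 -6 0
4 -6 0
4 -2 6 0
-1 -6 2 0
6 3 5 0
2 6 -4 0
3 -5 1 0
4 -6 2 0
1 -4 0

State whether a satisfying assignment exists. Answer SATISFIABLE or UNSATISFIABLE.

UNSATISFIABLE

p4 = True:
  propagation gives p1=True, p3=False, p2=False, p5=False; an empty clause results — contradiction.
p4 = False:
  propagation gives p5=True, p1=True, p2=True; an empty clause results — contradiction.
Every branch closes, so no satisfying assignment exists.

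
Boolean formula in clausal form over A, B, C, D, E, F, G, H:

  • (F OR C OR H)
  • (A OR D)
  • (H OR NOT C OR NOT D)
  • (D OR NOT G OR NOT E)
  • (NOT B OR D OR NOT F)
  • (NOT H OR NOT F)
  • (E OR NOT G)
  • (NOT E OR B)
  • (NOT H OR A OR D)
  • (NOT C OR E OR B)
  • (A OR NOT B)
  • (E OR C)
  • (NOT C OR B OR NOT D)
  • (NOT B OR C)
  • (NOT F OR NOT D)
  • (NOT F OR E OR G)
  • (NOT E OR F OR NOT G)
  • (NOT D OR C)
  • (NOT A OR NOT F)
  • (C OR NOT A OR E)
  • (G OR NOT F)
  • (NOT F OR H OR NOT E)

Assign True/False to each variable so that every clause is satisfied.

A=True, B=True, C=True, D=True, E=False, F=False, G=False, H=True

Try A = True.
  then F is forced to False.
For the remaining variables, B = True, C = True, D = True, E = False, G = False, H = True works.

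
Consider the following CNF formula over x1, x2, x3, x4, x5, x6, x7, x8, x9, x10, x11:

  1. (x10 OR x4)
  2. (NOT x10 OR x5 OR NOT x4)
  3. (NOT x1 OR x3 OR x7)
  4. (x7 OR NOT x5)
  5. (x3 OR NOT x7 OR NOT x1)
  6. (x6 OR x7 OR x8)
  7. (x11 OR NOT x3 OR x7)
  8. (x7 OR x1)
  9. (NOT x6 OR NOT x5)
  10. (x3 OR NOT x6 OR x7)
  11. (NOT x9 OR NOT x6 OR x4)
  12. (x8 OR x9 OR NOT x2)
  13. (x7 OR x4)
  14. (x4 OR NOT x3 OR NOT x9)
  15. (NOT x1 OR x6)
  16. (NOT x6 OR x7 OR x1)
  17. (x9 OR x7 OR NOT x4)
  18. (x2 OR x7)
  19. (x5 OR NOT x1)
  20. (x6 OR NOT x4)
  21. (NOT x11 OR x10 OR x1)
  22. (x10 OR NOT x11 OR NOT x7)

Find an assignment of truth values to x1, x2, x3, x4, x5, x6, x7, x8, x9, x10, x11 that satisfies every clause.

x8 occurs only positively in the remaining clauses — set x8 = True.
Set x1 = False and propagate.
  then x7 is forced to True.
Set x3 = False and propagate.
Set x4 = False and propagate.
  then x10 is forced to True.
For the remaining variables, x2 = True, x5 = True, x6 = False, x9 = False, x11 = False works.

x1=False, x2=True, x3=False, x4=False, x5=True, x6=False, x7=True, x8=True, x9=False, x10=True, x11=False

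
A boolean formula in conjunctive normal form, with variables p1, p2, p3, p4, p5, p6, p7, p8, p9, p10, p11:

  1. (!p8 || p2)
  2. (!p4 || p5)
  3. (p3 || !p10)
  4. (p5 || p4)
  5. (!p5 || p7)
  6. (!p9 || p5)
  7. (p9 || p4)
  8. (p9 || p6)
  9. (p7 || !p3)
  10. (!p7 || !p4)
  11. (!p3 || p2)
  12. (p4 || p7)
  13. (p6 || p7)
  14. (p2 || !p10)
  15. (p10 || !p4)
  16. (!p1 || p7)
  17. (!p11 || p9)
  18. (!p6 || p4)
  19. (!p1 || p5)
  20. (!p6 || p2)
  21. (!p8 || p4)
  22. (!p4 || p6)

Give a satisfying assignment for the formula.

p1 = 0  p2 = 0  p3 = 0  p4 = 0  p5 = 1  p6 = 0  p7 = 1  p8 = 0  p9 = 1  p10 = 0  p11 = 0

Check each clause:
  1. (!p8 || p2) — !p8 is true.
  2. (!p4 || p5) — !p4 is true.
  3. (p3 || !p10) — !p10 is true.
  4. (p4 || p5) — p5 is true.
  5. (!p5 || p7) — p7 is true.
  6. (!p9 || p5) — p5 is true.
  7. (p9 || p4) — p9 is true.
  8. (p6 || p9) — p9 is true.
  9. (!p3 || p7) — !p3 is true.
  10. (!p7 || !p4) — !p4 is true.
  11. (!p3 || p2) — !p3 is true.
  12. (p7 || p4) — p7 is true.
  13. (p7 || p6) — p7 is true.
  14. (!p10 || p2) — !p10 is true.
  15. (!p4 || p10) — !p4 is true.
  16. (!p1 || p7) — !p1 is true.
  17. (!p11 || p9) — p9 is true.
  18. (!p6 || p4) — !p6 is true.
  19. (p5 || !p1) — p5 is true.
  20. (p2 || !p6) — !p6 is true.
  21. (!p8 || p4) — !p8 is true.
  22. (p6 || !p4) — !p4 is true.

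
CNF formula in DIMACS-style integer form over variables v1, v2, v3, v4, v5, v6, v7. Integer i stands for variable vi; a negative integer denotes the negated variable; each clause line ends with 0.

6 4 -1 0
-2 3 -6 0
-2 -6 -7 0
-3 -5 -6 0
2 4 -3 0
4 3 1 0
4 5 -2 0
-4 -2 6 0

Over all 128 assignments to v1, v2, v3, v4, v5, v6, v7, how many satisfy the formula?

Split on v2, then v4.
  v2=1, v4=1: remaining (v1,v3,v5,v6,v7) ∈ {(0,1,0,1,0); (1,1,0,1,0)} — 2.
  v2=1, v4=0: remaining (v1,v3,v5,v6,v7) ∈ {(0,1,1,0,0); (0,1,1,0,1)} — 2.
  v2=0, v4=1: v1, v7 free; 7 ways for (v3,v5,v6) × 2^2 = 28.
  v2=0, v4=0: remaining (v1,v3,v5,v6,v7) ∈ {(1,0,0,1,0); (1,0,0,1,1); (1,0,1,1,0); (1,0,1,1,1)} — 4.
Total: 2 + 2 + 28 + 4 = 36.

36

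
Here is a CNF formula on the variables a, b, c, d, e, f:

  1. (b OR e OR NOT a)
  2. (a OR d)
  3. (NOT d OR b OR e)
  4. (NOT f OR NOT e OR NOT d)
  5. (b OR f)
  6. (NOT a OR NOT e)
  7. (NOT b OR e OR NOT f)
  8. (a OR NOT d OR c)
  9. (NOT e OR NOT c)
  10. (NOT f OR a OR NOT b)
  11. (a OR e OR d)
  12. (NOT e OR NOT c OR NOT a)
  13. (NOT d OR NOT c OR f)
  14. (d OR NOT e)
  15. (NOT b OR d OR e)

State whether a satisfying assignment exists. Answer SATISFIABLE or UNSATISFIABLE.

Set a = True and propagate.
  then e is forced to False.
  then b is forced to True.
  then f is forced to False.
  then d is forced to True.
  then c is forced to False.
So a = True, b = True, c = False, d = True, e = False, f = False is a satisfying assignment.

SATISFIABLE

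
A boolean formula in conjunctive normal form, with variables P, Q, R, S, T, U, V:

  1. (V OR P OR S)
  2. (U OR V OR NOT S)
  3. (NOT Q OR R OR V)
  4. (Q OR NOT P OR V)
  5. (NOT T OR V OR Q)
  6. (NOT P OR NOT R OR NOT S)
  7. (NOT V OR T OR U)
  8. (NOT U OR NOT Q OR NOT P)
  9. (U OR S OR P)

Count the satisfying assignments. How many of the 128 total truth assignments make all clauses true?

38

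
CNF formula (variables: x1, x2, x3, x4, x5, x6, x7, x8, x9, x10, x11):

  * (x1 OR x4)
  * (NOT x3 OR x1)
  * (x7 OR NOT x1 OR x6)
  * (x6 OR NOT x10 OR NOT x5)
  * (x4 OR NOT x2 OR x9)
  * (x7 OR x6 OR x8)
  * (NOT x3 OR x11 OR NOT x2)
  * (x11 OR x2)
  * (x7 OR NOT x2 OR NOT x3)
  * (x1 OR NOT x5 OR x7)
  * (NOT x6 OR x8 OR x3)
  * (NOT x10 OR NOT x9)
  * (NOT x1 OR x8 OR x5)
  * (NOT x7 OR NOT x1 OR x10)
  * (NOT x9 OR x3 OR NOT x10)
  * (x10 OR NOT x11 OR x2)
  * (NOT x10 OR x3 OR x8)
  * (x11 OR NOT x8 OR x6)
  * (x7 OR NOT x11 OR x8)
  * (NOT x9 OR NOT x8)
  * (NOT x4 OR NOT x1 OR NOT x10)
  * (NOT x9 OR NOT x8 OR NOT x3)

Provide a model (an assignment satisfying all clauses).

Try x1 = False.
  then x4 is forced to True.
  then x3 is forced to False.
Set x2 = True and propagate.
Set x5 = True and propagate.
  then x7 is forced to True.
The remaining clauses are satisfied by x6 = False, x8 = False, x9 = True, x10 = False, x11 = False.
Every clause has at least one true literal under this assignment.

x1 = F, x2 = T, x3 = F, x4 = T, x5 = T, x6 = F, x7 = T, x8 = F, x9 = T, x10 = F, x11 = F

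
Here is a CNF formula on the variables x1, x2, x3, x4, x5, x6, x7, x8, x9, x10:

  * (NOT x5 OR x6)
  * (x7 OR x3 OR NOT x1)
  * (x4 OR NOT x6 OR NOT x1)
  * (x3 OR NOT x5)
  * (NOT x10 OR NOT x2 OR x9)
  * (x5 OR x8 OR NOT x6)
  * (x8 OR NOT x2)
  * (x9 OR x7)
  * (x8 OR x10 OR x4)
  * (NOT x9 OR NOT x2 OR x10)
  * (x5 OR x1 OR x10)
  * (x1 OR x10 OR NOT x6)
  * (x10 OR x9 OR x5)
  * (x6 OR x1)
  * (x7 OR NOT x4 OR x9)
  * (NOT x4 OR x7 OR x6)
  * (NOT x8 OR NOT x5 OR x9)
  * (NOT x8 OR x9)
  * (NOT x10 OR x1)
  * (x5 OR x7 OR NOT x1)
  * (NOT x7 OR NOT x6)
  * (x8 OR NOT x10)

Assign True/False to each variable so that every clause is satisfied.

x1=True, x2=False, x3=True, x4=True, x5=False, x6=False, x7=True, x8=True, x9=True, x10=True

Check each clause:
  1. (x6 OR NOT x5) — NOT x5 is true.
  2. (NOT x1 OR x7 OR x3) — x3 is true.
  3. (NOT x1 OR NOT x6 OR x4) — NOT x6 is true.
  4. (x3 OR NOT x5) — x3 is true.
  5. (x9 OR NOT x2 OR NOT x10) — x9 is true.
  6. (x8 OR NOT x6 OR x5) — x8 is true.
  7. (x8 OR NOT x2) — x8 is true.
  8. (x9 OR x7) — x9 is true.
  9. (x10 OR x4 OR x8) — x8 is true.
  10. (x10 OR NOT x9 OR NOT x2) — x10 is true.
  11. (x10 OR x5 OR x1) — x1 is true.
  12. (x1 OR x10 OR NOT x6) — x1 is true.
  13. (x10 OR x5 OR x9) — x9 is true.
  14. (x1 OR x6) — x1 is true.
  15. (x7 OR NOT x4 OR x9) — x9 is true.
  16. (NOT x4 OR x6 OR x7) — x7 is true.
  17. (NOT x5 OR NOT x8 OR x9) — x9 is true.
  18. (NOT x8 OR x9) — x9 is true.
  19. (x1 OR NOT x10) — x1 is true.
  20. (NOT x1 OR x5 OR x7) — x7 is true.
  21. (NOT x7 OR NOT x6) — NOT x6 is true.
  22. (x8 OR NOT x10) — x8 is true.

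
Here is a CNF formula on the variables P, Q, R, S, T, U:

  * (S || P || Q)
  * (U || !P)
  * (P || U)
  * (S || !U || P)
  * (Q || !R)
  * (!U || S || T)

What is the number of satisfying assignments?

15

Split on P, then U.
  P=T, U=T: 9 of the 16 assignments to (Q,R,S,T) work.
  P=T, U=F: a clause becomes empty — 0.
  P=F, U=T: T free; 3 ways for (Q,R,S) × 2^1 = 6.
  P=F, U=F: a clause becomes empty — 0.
Total: 9 + 0 + 6 + 0 = 15.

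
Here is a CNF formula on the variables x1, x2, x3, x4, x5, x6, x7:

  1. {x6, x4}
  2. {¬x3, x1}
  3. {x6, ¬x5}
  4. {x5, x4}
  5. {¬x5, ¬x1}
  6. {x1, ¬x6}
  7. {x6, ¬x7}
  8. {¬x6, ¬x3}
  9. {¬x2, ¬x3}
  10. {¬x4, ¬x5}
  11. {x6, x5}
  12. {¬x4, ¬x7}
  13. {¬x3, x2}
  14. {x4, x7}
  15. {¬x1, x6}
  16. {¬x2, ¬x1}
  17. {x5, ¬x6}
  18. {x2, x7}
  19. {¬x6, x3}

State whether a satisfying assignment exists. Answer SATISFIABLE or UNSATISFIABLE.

x6 = True:
  propagation gives x1=True, x5=False; an empty clause results — contradiction.
x6 = False:
  propagation gives x4=True, x5=False; an empty clause results — contradiction.
Every branch closes, so no satisfying assignment exists.

UNSATISFIABLE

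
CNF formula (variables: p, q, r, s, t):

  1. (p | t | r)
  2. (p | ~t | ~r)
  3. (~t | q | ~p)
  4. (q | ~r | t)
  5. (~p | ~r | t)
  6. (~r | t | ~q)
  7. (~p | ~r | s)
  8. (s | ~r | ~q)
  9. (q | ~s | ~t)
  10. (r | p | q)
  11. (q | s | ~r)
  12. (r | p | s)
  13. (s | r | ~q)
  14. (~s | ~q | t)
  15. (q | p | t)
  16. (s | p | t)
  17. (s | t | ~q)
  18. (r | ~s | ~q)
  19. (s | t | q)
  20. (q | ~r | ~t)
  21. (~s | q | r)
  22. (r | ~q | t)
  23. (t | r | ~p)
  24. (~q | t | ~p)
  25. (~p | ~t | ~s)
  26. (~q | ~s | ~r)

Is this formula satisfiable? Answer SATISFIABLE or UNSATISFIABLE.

q = True:
  r = True:
    propagation gives t=True, p=True, s=True; an empty clause results — contradiction.
  r = False:
    propagation gives s=True; an empty clause results — contradiction.
q = False:
  t = True:
    propagation gives p=False, r=False; an empty clause results — contradiction.
  t = False:
    propagation gives r=False, p=True; an empty clause results — contradiction.
Every branch closes, so no satisfying assignment exists.

UNSATISFIABLE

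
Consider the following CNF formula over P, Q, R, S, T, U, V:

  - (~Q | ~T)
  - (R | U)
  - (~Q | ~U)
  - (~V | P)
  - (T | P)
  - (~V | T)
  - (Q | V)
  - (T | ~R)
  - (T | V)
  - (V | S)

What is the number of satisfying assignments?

Satisfying assignments:
  P=1 Q=0 R=0 S=0 T=1 U=1 V=1
  P=1 Q=0 R=0 S=1 T=1 U=1 V=1
  P=1 Q=0 R=1 S=0 T=1 U=0 V=1
  P=1 Q=0 R=1 S=0 T=1 U=1 V=1
  P=1 Q=0 R=1 S=1 T=1 U=0 V=1
  P=1 Q=0 R=1 S=1 T=1 U=1 V=1
Count: 6.

6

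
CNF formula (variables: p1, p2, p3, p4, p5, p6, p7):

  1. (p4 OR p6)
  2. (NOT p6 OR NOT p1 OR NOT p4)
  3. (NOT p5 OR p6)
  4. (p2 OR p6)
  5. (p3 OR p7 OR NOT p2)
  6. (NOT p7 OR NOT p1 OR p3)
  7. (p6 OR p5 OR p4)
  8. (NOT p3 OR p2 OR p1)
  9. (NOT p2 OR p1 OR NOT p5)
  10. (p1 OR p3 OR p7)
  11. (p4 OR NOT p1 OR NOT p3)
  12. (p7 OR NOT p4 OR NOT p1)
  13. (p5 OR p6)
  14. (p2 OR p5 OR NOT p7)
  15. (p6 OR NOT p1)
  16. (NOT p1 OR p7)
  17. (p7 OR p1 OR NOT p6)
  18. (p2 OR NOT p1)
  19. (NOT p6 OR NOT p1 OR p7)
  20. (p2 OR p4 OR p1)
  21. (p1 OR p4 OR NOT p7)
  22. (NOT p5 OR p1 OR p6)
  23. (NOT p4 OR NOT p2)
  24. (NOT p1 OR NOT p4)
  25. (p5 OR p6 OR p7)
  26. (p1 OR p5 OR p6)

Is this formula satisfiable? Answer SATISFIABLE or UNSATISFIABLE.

SATISFIABLE

Branch on p1: take p1 = False.
Branch on p2: take p2 = False.
  then p6 is forced to True.
  then p3 is forced to False.
  then p7 is forced to True.
  then p5 is forced to True.
  then p4 is forced to True.
So p1 = 0, p2 = 0, p3 = 0, p4 = 1, p5 = 1, p6 = 1, p7 = 1 is a satisfying assignment.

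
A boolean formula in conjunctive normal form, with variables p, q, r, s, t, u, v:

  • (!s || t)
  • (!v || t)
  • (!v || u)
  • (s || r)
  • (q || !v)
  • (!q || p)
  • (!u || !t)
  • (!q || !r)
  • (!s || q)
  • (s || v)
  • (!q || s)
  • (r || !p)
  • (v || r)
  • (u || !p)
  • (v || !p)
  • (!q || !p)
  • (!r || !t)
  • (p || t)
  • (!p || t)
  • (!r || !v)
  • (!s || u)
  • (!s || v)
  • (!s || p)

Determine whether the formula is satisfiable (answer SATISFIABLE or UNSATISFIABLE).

UNSATISFIABLE

p = True:
  propagation gives r=True, q=False, v=False; an empty clause results — contradiction.
p = False:
  propagation gives q=False, v=False, s=False; an empty clause results — contradiction.
Every branch closes, so no satisfying assignment exists.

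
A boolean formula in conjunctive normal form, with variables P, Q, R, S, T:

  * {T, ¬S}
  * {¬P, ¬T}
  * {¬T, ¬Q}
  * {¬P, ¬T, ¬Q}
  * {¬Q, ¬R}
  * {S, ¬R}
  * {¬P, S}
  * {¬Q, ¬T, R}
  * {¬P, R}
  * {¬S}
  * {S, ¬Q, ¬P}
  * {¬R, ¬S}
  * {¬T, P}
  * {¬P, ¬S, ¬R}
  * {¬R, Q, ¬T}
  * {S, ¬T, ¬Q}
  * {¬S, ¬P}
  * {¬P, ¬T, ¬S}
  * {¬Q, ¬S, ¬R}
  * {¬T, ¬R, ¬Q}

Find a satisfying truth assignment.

Unit propagation: (¬S) forces S = False.
Unit propagation: (¬R) forces R = False.
The clause (¬P) is unit: P must be False.
Unit propagation: (¬T) forces T = False.
Q is now unconstrained; take Q = False.
Check each clause:
  1. {T, ¬S} — ¬S is true.
  2. {¬P, ¬T} — ¬T is true.
  3. {¬Q, ¬T} — ¬T is true.
  4. {¬P, ¬Q, ¬T} — ¬T is true.
  5. {¬Q, ¬R} — ¬R is true.
  6. {S, ¬R} — ¬R is true.
  7. {S, ¬P} — ¬P is true.
  8. {R, ¬T, ¬Q} — ¬Q is true.
  9. {¬P, R} — ¬P is true.
  10. {¬S} — ¬S is true.
  11. {¬P, ¬Q, S} — ¬P is true.
  12. {¬R, ¬S} — ¬S is true.
  13. {P, ¬T} — ¬T is true.
  14. {¬P, ¬R, ¬S} — ¬S is true.
  15. {¬T, Q, ¬R} — ¬T is true.
  16. {S, ¬Q, ¬T} — ¬T is true.
  17. {¬S, ¬P} — ¬S is true.
  18. {¬P, ¬S, ¬T} — ¬T is true.
  19. {¬S, ¬Q, ¬R} — ¬S is true.
  20. {¬T, ¬Q, ¬R} — ¬T is true.

P = 0  Q = 0  R = 0  S = 0  T = 0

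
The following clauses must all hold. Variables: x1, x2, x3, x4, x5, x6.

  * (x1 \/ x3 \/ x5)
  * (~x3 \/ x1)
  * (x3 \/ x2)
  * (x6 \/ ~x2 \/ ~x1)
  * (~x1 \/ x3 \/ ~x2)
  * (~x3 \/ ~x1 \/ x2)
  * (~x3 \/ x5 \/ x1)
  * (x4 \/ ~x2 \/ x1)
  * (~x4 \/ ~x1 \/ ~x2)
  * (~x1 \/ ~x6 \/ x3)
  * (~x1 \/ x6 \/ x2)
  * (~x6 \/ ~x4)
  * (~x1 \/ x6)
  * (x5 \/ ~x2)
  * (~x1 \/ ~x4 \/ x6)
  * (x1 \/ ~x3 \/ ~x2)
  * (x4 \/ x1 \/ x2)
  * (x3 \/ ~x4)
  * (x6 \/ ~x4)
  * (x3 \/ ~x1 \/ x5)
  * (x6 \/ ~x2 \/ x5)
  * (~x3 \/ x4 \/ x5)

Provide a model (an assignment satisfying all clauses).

Pure literal: x5 appears only positively; assign x5 = True.
Set x1 = True and propagate.
  then x6 is forced to True.
  then x3 is forced to True.
  then x2 is forced to True.
  then x4 is forced to False.

x1=T  x2=T  x3=T  x4=F  x5=T  x6=T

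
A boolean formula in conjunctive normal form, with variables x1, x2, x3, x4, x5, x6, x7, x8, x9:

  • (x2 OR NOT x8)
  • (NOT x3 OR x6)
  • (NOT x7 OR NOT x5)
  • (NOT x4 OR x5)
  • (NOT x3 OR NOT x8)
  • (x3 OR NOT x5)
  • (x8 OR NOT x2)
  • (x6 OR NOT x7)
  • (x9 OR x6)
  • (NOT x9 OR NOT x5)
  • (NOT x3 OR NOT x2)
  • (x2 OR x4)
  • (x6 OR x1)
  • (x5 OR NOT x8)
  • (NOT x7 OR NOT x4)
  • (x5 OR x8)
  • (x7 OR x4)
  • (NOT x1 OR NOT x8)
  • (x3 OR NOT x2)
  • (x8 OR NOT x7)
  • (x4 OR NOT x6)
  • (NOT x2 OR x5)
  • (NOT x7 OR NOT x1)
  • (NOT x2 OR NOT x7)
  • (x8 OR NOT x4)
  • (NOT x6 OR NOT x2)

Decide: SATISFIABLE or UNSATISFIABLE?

x2 = True:
  propagation gives x8=True, x3=False; an empty clause results — contradiction.
x2 = False:
  propagation gives x8=False, x4=True; an empty clause results — contradiction.
Every branch closes, so no satisfying assignment exists.

UNSATISFIABLE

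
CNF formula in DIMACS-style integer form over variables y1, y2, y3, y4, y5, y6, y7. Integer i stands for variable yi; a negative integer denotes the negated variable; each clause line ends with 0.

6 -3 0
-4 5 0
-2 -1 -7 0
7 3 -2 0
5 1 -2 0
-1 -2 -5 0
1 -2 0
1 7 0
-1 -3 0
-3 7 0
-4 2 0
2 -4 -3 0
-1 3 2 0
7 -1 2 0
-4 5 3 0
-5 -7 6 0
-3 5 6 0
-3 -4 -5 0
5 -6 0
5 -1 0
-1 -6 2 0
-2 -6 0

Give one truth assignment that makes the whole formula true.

y1=False, y2=False, y3=True, y4=False, y5=True, y6=True, y7=True

y4 occurs only negated in the remaining clauses — set y4 = False.
Branch on y1: take y1 = False.
  then y2 is forced to False.
  then y7 is forced to True.
Try y3 = True.
  then y6 is forced to True.
  then y5 is forced to True.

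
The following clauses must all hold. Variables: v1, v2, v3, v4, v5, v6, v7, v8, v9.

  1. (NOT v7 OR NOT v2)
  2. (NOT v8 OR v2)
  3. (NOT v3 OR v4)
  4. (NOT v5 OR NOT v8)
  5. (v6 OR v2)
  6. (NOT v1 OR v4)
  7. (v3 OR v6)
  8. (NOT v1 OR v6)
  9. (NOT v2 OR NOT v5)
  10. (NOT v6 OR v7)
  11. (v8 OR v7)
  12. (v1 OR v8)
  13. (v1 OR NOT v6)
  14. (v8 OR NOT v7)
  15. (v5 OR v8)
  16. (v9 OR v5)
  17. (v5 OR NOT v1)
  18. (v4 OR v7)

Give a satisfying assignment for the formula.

v1 = False, v2 = True, v3 = True, v4 = True, v5 = False, v6 = False, v7 = False, v8 = True, v9 = True

v4 occurs only positively in the remaining clauses — set v4 = True.
v9 occurs only positively in the remaining clauses — set v9 = True.
Try v1 = False.
  then v8 is forced to True.
  then v2 is forced to True.
  then v7 is forced to False.
  then v5 is forced to False.
  then v6 is forced to False.
  then v3 is forced to True.
Check each clause:
  1. (NOT v2 OR NOT v7) — NOT v7 is true.
  2. (NOT v8 OR v2) — v2 is true.
  3. (NOT v3 OR v4) — v4 is true.
  4. (NOT v8 OR NOT v5) — NOT v5 is true.
  5. (v2 OR v6) — v2 is true.
  6. (v4 OR NOT v1) — v4 is true.
  7. (v6 OR v3) — v3 is true.
  8. (NOT v1 OR v6) — NOT v1 is true.
  9. (NOT v2 OR NOT v5) — NOT v5 is true.
  10. (v7 OR NOT v6) — NOT v6 is true.
  11. (v7 OR v8) — v8 is true.
  12. (v8 OR v1) — v8 is true.
  13. (NOT v6 OR v1) — NOT v6 is true.
  14. (v8 OR NOT v7) — v8 is true.
  15. (v8 OR v5) — v8 is true.
  16. (v9 OR v5) — v9 is true.
  17. (NOT v1 OR v5) — NOT v1 is true.
  18. (v4 OR v7) — v4 is true.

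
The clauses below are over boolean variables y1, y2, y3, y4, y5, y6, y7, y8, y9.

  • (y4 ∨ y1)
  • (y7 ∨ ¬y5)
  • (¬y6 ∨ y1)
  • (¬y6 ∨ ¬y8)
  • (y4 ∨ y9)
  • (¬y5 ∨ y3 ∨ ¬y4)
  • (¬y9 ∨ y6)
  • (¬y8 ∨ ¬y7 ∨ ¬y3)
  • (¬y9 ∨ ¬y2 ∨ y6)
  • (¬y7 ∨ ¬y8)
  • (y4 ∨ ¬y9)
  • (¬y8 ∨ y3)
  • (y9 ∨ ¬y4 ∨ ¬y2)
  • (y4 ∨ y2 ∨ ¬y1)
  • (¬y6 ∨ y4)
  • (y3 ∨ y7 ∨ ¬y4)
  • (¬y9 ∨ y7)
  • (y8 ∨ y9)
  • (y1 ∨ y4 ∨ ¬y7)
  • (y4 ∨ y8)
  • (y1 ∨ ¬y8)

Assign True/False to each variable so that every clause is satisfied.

y1=True, y2=True, y3=True, y4=True, y5=False, y6=True, y7=True, y8=False, y9=True

Check each clause:
  1. (y4 ∨ y1) — y1 is true.
  2. (¬y5 ∨ y7) — ¬y5 is true.
  3. (y1 ∨ ¬y6) — y1 is true.
  4. (¬y8 ∨ ¬y6) — ¬y8 is true.
  5. (y4 ∨ y9) — y9 is true.
  6. (y3 ∨ ¬y4 ∨ ¬y5) — y3 is true.
  7. (y6 ∨ ¬y9) — y6 is true.
  8. (¬y3 ∨ ¬y7 ∨ ¬y8) — ¬y8 is true.
  9. (y6 ∨ ¬y9 ∨ ¬y2) — y6 is true.
  10. (¬y7 ∨ ¬y8) — ¬y8 is true.
  11. (¬y9 ∨ y4) — y4 is true.
  12. (y3 ∨ ¬y8) — ¬y8 is true.
  13. (¬y2 ∨ ¬y4 ∨ y9) — y9 is true.
  14. (y4 ∨ ¬y1 ∨ y2) — y2 is true.
  15. (y4 ∨ ¬y6) — y4 is true.
  16. (y7 ∨ ¬y4 ∨ y3) — y3 is true.
  17. (¬y9 ∨ y7) — y7 is true.
  18. (y8 ∨ y9) — y9 is true.
  19. (y4 ∨ y1 ∨ ¬y7) — y4 is true.
  20. (y8 ∨ y4) — y4 is true.
  21. (¬y8 ∨ y1) — ¬y8 is true.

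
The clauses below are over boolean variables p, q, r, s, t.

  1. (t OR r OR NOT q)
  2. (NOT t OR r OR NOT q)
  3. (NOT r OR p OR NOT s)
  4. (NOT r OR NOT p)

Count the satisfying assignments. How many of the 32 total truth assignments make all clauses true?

Split on r, then p.
  r=T, p=T: a clause becomes empty — 0.
  r=T, p=F: remaining (q,s,t) ∈ {(F,F,F); (F,F,T); (T,F,F); (T,F,T)} — 4.
  r=F, p=T: remaining (q,s,t) ∈ {(F,F,F); (F,F,T); (F,T,F); (F,T,T)} — 4.
  r=F, p=F: remaining (q,s,t) ∈ {(F,F,F); (F,F,T); (F,T,F); (F,T,T)} — 4.
Total: 0 + 4 + 4 + 4 = 12.

12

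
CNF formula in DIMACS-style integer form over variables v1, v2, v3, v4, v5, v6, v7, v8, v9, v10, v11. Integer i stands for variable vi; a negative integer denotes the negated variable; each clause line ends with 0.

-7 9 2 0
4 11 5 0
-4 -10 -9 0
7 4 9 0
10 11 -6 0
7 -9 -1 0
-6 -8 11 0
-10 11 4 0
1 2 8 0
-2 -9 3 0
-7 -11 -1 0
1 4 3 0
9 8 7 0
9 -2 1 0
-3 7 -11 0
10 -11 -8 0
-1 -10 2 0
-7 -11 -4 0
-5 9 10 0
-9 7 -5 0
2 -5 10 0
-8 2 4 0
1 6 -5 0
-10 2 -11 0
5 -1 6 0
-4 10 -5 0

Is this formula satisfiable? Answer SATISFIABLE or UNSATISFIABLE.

SATISFIABLE

Try v1 = False.
For the remaining variables, v2 = True, v3 = True, v4 = True, v5 = False, v6 = False, v7 = True, v8 = False, v9 = True, v10 = False, v11 = False works.
So v1=0  v2=1  v3=1  v4=1  v5=0  v6=0  v7=1  v8=0  v9=1  v10=0  v11=0 is a satisfying assignment.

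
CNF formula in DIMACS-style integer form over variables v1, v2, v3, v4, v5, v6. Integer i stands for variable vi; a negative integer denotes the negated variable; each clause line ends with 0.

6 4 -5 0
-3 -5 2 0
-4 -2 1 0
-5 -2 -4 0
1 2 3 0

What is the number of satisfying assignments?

31

Split on v2, then v4.
  v2=T, v4=T: remaining (v1,v3,v5,v6) ∈ {(T,F,F,F); (T,F,F,T); (T,T,F,F); (T,T,F,T)} — 4.
  v2=T, v4=F: v1, v3 free; 3 ways for (v5,v6) × 2^2 = 12.
  v2=F, v4=T: v6 free; 4 ways for (v1,v3,v5) × 2^1 = 8.
  v2=F, v4=F: 7 of the 16 assignments to (v1,v3,v5,v6) work.
Total: 4 + 12 + 8 + 7 = 31.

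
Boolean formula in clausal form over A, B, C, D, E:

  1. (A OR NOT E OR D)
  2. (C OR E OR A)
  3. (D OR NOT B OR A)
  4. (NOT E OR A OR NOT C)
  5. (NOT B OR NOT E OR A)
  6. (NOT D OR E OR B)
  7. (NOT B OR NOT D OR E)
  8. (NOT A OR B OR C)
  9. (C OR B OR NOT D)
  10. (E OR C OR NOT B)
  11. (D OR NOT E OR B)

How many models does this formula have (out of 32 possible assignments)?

8

The models are:
  A=F B=F C=T D=F E=F
  A=T B=F C=T D=F E=F
  A=T B=F C=T D=T E=T
  A=T B=T C=F D=F E=T
  A=T B=T C=F D=T E=T
  A=T B=T C=T D=F E=F
  A=T B=T C=T D=F E=T
  A=T B=T C=T D=T E=T
That's 8 in total.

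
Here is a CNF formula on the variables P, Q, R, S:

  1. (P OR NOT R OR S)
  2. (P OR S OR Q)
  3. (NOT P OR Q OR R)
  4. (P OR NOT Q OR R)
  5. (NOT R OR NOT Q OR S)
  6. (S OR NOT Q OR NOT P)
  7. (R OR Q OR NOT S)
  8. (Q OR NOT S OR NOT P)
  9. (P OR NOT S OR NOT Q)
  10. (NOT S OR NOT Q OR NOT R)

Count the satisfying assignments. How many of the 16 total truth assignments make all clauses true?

Satisfying assignments:
  P=0 Q=0 R=1 S=1
  P=1 Q=0 R=1 S=0
  P=1 Q=1 R=0 S=1
That's 3 in total.

3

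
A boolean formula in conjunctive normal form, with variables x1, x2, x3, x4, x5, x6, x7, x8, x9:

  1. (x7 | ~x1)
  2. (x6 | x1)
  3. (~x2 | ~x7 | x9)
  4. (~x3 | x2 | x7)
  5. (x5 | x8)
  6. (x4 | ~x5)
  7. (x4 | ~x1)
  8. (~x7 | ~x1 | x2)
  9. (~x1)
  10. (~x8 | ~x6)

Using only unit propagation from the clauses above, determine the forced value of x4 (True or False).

(~x1) stands alone — x1 = False.
(x6 | x1) with x1 = False leaves only x6, so x6 = True.
(~x6 | ~x8): since x6 = True, the clause reduces to (~x8). x8 = False.
In (x8 | x5), x8 is now false; x5 must hold, so x5 = True.
In (x4 | ~x5), ~x5 is now false; x4 must hold, so x4 = True.

True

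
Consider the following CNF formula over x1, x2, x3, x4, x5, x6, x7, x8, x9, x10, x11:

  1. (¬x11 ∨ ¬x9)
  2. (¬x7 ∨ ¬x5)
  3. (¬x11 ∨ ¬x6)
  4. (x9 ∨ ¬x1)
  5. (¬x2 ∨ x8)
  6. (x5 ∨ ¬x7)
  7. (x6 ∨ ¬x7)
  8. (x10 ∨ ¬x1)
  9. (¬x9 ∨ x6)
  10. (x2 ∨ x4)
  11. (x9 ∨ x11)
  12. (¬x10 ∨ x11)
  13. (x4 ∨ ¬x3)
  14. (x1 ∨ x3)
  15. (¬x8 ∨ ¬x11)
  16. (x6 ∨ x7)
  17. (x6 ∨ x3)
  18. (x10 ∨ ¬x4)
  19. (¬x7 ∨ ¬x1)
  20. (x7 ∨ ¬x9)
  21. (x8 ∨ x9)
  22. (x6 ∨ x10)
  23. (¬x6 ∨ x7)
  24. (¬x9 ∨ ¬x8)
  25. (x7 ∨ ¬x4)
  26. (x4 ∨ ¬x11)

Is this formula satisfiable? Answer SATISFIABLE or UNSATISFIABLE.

x7 = True:
  propagation gives x5=False; an empty clause results — contradiction.
x7 = False:
  propagation gives x6=True; an empty clause results — contradiction.
Every branch closes, so no satisfying assignment exists.

UNSATISFIABLE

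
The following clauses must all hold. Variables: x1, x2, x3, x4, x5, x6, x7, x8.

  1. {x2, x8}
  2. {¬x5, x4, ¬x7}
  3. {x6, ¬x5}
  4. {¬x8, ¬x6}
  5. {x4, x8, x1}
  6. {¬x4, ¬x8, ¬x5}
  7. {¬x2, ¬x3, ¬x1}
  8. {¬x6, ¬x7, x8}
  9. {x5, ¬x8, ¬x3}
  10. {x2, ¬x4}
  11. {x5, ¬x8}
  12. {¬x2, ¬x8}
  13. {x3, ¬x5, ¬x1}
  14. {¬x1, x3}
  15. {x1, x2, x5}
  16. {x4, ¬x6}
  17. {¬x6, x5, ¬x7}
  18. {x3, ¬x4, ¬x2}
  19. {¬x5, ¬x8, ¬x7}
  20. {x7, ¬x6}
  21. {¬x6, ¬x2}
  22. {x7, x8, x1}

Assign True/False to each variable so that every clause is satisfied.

x1=0, x2=1, x3=1, x4=1, x5=0, x6=0, x7=1, x8=0

Branch on x1: take x1 = False.
Branch on x2: take x2 = True.
  then x8 is forced to False.
  then x4 is forced to True.
  then x3 is forced to True.
  then x6 is forced to False.
  then x5 is forced to False.
  then x7 is forced to True.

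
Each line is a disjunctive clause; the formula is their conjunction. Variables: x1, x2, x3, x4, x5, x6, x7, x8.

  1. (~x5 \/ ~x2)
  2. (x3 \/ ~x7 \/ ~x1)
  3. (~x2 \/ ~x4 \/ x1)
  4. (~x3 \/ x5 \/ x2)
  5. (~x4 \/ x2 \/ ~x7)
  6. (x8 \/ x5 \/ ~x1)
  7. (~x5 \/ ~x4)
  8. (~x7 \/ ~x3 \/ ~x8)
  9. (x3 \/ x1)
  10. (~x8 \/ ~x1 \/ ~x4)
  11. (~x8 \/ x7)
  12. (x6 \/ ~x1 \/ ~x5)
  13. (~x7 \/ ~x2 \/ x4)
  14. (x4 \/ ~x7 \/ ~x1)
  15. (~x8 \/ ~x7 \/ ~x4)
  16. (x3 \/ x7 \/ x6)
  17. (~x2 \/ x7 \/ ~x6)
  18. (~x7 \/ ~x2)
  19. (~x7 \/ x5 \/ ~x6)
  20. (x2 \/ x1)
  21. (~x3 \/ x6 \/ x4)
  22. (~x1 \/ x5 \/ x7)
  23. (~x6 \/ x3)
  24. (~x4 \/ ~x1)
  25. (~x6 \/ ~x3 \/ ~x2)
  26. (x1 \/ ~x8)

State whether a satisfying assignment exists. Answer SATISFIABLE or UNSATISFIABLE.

Set x1 = True and propagate.
  then x4 is forced to False.
  then x7 is forced to False.
  then x8 is forced to False.
  then x5 is forced to True.
  then x2 is forced to False.
  then x6 is forced to True.
  then x3 is forced to True.
Every clause has at least one true literal under this assignment.
So x1 = 1, x2 = 0, x3 = 1, x4 = 0, x5 = 1, x6 = 1, x7 = 0, x8 = 0 is a satisfying assignment.

SATISFIABLE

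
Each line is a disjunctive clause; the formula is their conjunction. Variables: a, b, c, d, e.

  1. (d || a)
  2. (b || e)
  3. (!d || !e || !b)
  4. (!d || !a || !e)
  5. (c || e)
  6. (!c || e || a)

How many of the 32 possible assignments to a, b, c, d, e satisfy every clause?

8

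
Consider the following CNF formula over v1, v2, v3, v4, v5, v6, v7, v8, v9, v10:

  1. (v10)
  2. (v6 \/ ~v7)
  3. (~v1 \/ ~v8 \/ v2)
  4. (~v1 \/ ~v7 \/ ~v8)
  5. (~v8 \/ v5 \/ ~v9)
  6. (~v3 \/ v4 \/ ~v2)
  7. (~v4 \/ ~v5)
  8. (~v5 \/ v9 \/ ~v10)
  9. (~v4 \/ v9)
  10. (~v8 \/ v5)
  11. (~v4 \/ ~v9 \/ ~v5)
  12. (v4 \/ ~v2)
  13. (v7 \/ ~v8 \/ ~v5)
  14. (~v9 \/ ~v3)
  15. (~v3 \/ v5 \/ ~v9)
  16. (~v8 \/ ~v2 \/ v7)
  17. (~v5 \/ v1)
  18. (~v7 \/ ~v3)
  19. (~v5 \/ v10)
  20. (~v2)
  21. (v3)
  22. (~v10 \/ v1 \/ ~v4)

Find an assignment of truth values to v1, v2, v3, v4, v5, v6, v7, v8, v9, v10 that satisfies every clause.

v1=False, v2=False, v3=True, v4=False, v5=False, v6=True, v7=False, v8=False, v9=False, v10=True

The clause (v10) is unit: v10 must be True.
(~v2) is a unit clause, so v2 = False.
The clause (v3) is unit: v3 must be True.
The clause (~v9) is unit: v9 must be False.
(~v5) is a unit clause, so v5 = False.
The clause (~v4) is unit: v4 must be False.
Unit propagation: (~v8) forces v8 = False.
(~v7) is a unit clause, so v7 = False.
v1, v6 are now unconstrained; take v1 = False, v6 = True.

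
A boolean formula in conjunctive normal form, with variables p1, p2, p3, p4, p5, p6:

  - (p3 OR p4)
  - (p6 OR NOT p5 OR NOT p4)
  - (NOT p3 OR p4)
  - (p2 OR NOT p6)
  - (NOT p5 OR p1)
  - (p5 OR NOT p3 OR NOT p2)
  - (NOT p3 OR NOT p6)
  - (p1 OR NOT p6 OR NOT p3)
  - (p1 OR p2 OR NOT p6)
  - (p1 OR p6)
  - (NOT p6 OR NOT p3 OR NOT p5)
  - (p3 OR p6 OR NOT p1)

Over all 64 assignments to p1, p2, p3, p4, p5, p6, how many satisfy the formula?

Satisfying assignments:
  p1=F p2=T p3=F p4=T p5=F p6=T
  p1=T p2=F p3=T p4=T p5=F p6=F
  p1=T p2=T p3=F p4=T p5=F p6=T
  p1=T p2=T p3=F p4=T p5=T p6=T
That's 4 in total.

4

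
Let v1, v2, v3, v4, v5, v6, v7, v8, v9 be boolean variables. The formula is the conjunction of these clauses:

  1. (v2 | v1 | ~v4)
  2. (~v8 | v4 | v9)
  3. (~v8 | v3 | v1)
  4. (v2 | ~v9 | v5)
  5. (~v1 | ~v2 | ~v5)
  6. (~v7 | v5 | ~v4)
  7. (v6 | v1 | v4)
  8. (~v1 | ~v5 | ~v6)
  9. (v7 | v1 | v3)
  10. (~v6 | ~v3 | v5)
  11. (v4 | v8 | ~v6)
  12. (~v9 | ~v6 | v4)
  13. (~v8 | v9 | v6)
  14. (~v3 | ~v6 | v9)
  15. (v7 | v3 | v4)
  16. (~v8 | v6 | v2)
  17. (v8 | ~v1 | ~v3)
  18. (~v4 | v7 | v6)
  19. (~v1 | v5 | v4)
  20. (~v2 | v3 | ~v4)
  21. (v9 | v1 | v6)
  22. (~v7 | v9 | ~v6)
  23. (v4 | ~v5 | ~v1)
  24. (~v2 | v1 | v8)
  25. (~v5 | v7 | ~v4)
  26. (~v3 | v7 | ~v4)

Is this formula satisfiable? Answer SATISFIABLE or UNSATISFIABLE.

SATISFIABLE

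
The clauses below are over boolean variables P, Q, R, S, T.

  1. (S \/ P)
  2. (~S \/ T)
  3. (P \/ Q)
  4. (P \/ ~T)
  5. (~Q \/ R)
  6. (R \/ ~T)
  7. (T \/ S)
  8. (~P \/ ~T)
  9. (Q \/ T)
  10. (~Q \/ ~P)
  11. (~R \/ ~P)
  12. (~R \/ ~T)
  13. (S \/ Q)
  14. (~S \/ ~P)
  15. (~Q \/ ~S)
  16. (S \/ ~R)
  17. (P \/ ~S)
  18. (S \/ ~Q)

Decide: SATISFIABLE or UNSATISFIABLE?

S = True:
  propagation gives T=True, P=True; an empty clause results — contradiction.
S = False:
  propagation gives P=True, T=True; an empty clause results — contradiction.
Every branch closes, so no satisfying assignment exists.

UNSATISFIABLE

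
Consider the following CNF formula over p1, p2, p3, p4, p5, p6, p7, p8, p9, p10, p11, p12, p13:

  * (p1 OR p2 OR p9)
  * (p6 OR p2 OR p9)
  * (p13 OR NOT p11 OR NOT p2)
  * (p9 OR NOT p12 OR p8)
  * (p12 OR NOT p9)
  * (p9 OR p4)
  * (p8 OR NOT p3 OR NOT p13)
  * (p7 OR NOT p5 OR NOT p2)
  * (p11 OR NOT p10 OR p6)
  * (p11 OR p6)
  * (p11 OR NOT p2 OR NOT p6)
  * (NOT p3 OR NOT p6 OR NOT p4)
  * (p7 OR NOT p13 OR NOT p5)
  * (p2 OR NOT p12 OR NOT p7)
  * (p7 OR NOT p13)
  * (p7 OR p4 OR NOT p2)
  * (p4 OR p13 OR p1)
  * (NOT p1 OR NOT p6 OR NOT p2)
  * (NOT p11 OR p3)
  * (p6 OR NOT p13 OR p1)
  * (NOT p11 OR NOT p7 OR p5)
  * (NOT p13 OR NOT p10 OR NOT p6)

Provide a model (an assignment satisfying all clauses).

p1=0, p2=0, p3=0, p4=1, p5=0, p6=1, p7=0, p8=1, p9=1, p10=1, p11=0, p12=1, p13=0

Check each clause:
  1. (p1 OR p9 OR p2) — p9 is true.
  2. (p6 OR p9 OR p2) — p9 is true.
  3. (p13 OR NOT p11 OR NOT p2) — NOT p11 is true.
  4. (p8 OR NOT p12 OR p9) — p8 is true.
  5. (NOT p9 OR p12) — p12 is true.
  6. (p4 OR p9) — p9 is true.
  7. (NOT p13 OR p8 OR NOT p3) — p8 is true.
  8. (NOT p2 OR NOT p5 OR p7) — NOT p5 is true.
  9. (p6 OR NOT p10 OR p11) — p6 is true.
  10. (p6 OR p11) — p6 is true.
  11. (NOT p6 OR NOT p2 OR p11) — NOT p2 is true.
  12. (NOT p4 OR NOT p3 OR NOT p6) — NOT p3 is true.
  13. (p7 OR NOT p13 OR NOT p5) — NOT p13 is true.
  14. (NOT p7 OR NOT p12 OR p2) — NOT p7 is true.
  15. (NOT p13 OR p7) — NOT p13 is true.
  16. (NOT p2 OR p4 OR p7) — p4 is true.
  17. (p4 OR p1 OR p13) — p4 is true.
  18. (NOT p2 OR NOT p1 OR NOT p6) — NOT p1 is true.
  19. (NOT p11 OR p3) — NOT p11 is true.
  20. (NOT p13 OR p6 OR p1) — NOT p13 is true.
  21. (NOT p11 OR p5 OR NOT p7) — NOT p7 is true.
  22. (NOT p10 OR NOT p6 OR NOT p13) — NOT p13 is true.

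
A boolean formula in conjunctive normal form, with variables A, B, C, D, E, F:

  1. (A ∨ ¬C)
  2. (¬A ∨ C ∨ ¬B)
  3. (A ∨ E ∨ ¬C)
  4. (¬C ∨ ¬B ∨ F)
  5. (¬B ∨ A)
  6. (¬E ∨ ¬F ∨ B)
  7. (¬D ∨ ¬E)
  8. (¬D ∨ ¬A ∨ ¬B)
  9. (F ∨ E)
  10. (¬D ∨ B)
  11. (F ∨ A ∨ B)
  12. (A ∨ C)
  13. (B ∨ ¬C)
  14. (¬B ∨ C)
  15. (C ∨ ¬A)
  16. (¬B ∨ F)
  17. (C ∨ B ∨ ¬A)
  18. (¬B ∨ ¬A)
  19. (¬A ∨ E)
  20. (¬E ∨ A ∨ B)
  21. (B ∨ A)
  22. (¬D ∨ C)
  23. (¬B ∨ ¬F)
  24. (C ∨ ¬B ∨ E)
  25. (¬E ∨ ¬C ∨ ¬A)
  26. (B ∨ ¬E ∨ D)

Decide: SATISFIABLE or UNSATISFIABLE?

B = True:
  propagation gives A=True; an empty clause results — contradiction.
B = False:
  propagation gives D=False, C=False, A=True; an empty clause results — contradiction.
Every branch closes, so no satisfying assignment exists.

UNSATISFIABLE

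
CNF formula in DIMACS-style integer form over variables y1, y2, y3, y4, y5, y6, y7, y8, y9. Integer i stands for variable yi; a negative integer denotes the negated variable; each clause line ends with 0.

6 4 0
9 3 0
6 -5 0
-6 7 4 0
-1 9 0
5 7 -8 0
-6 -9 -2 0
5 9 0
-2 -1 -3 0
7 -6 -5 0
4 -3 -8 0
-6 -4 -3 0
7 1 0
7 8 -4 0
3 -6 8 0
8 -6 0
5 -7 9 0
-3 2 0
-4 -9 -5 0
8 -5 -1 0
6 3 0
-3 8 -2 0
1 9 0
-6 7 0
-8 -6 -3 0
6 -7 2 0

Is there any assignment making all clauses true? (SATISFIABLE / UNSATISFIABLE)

SATISFIABLE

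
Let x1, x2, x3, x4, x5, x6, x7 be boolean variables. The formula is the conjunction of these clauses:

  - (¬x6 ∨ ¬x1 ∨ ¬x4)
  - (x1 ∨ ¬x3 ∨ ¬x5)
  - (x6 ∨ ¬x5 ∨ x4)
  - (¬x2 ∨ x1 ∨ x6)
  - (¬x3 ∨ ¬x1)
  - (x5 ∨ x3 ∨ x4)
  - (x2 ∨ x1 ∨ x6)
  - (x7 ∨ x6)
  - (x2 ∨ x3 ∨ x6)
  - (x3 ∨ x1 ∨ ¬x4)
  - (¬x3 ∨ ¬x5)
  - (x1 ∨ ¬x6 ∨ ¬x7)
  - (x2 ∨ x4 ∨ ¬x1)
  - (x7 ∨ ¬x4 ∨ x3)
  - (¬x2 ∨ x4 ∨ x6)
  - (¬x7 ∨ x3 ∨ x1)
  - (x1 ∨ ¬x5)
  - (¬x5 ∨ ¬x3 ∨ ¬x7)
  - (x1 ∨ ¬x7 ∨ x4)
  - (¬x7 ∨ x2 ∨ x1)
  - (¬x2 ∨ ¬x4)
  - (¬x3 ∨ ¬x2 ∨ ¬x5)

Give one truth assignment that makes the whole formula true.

x1 = F, x2 = T, x3 = T, x4 = F, x5 = F, x6 = T, x7 = F

Branch on x1: take x1 = False.
  then x5 is forced to False.
Set x2 = True and propagate.
  then x6 is forced to True.
  then x7 is forced to False.
  then x4 is forced to False.
  then x3 is forced to True.
Every clause has at least one true literal under this assignment.
Check each clause:
  1. (¬x4 ∨ ¬x6 ∨ ¬x1) — ¬x4 is true.
  2. (¬x3 ∨ ¬x5 ∨ x1) — ¬x5 is true.
  3. (x6 ∨ x4 ∨ ¬x5) — ¬x5 is true.
  4. (x1 ∨ x6 ∨ ¬x2) — x6 is true.
  5. (¬x1 ∨ ¬x3) — ¬x1 is true.
  6. (x4 ∨ x3 ∨ x5) — x3 is true.
  7. (x2 ∨ x6 ∨ x1) — x2 is true.
  8. (x6 ∨ x7) — x6 is true.
  9. (x2 ∨ x6 ∨ x3) — x2 is true.
  10. (¬x4 ∨ x3 ∨ x1) — x3 is true.
  11. (¬x3 ∨ ¬x5) — ¬x5 is true.
  12. (¬x7 ∨ ¬x6 ∨ x1) — ¬x7 is true.
  13. (x4 ∨ ¬x1 ∨ x2) — x2 is true.
  14. (x3 ∨ ¬x4 ∨ x7) — x3 is true.
  15. (x6 ∨ ¬x2 ∨ x4) — x6 is true.
  16. (x1 ∨ ¬x7 ∨ x3) — x3 is true.
  17. (¬x5 ∨ x1) — ¬x5 is true.
  18. (¬x3 ∨ ¬x5 ∨ ¬x7) — ¬x7 is true.
  19. (¬x7 ∨ x4 ∨ x1) — ¬x7 is true.
  20. (x1 ∨ ¬x7 ∨ x2) — ¬x7 is true.
  21. (¬x4 ∨ ¬x2) — ¬x4 is true.
  22. (¬x5 ∨ ¬x3 ∨ ¬x2) — ¬x5 is true.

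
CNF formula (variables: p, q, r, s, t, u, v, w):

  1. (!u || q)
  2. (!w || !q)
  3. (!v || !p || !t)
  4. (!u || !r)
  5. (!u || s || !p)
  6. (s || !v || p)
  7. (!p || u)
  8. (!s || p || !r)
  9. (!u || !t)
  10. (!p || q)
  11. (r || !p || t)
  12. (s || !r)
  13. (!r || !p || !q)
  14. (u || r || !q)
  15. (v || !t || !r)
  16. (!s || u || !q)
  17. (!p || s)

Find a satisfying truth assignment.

w occurs only negated in the remaining clauses — set w = False.
Set p = False and propagate.
Set q = False and propagate.
  then u is forced to False.
Try r = False.
The remaining clauses are satisfied by s = True, t = True, v = True.
Every clause has at least one true literal under this assignment.

p = False, q = False, r = False, s = True, t = True, u = False, v = True, w = False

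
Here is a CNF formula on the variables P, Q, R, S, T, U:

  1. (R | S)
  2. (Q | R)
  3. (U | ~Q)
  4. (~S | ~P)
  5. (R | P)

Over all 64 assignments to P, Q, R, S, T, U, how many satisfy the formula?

18

Split on R, then P.
  R=T, P=T: T free; 3 ways for (Q,S,U) × 2^1 = 6.
  R=T, P=F: S, T free; 3 ways for (Q,U) × 2^2 = 12.
  R=F, P=T: a clause becomes empty — 0.
  R=F, P=F: a clause becomes empty — 0.
Total: 6 + 12 + 0 + 0 = 18.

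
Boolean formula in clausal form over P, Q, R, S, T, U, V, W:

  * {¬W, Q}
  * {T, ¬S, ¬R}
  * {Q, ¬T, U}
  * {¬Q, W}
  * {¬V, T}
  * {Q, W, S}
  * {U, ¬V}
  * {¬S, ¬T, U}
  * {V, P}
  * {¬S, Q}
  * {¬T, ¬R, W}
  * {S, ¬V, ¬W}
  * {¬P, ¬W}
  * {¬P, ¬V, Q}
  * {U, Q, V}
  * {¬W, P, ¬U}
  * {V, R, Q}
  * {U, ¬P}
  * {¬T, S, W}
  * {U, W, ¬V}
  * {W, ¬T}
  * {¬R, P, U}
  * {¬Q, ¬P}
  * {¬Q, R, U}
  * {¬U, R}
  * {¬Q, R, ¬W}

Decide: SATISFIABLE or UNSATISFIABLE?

UNSATISFIABLE

Q = True:
  propagation gives W=True, P=False, V=True, T=True; an empty clause results — contradiction.
Q = False:
  propagation gives W=False, S=True; an empty clause results — contradiction.
Every branch closes, so no satisfying assignment exists.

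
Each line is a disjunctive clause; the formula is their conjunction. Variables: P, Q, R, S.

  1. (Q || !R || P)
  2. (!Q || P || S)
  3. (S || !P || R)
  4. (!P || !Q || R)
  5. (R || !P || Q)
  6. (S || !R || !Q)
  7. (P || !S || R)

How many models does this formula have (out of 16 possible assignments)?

5

Satisfying assignments:
  P=0 Q=0 R=0 S=0
  P=0 Q=1 R=1 S=1
  P=1 Q=0 R=1 S=0
  P=1 Q=0 R=1 S=1
  P=1 Q=1 R=1 S=1
That's 5 in total.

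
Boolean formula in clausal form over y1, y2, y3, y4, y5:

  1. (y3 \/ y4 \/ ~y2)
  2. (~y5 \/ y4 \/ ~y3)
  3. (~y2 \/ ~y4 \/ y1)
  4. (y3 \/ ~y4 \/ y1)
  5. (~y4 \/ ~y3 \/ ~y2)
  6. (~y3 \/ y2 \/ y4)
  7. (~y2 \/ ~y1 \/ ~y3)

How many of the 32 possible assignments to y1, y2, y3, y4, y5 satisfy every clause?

13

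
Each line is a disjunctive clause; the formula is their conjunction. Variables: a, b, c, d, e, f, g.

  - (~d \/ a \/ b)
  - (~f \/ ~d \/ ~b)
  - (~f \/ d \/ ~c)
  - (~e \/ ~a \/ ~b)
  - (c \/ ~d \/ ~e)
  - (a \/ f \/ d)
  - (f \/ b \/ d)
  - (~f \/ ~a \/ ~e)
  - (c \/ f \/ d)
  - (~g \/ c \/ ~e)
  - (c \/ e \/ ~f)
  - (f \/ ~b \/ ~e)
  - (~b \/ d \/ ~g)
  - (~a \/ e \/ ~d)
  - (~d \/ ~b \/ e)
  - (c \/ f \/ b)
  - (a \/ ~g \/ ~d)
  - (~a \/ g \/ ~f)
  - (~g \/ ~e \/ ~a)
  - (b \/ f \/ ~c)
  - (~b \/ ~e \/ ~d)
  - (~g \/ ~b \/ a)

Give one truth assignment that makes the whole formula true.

Branch on a: take a = False.
Try b = True.
  then g is forced to False.
The remaining clauses are satisfied by c = False, d = False, e = True, f = True.
Check each clause:
  1. (a \/ b \/ ~d) — b is true.
  2. (~f \/ ~b \/ ~d) — ~d is true.
  3. (d \/ ~f \/ ~c) — ~c is true.
  4. (~e \/ ~a \/ ~b) — ~a is true.
  5. (~d \/ ~e \/ c) — ~d is true.
  6. (d \/ f \/ a) — f is true.
  7. (d \/ b \/ f) — b is true.
  8. (~e \/ ~a \/ ~f) — ~a is true.
  9. (d \/ f \/ c) — f is true.
  10. (~e \/ ~g \/ c) — ~g is true.
  11. (e \/ ~f \/ c) — e is true.
  12. (f \/ ~b \/ ~e) — f is true.
  13. (d \/ ~b \/ ~g) — ~g is true.
  14. (~a \/ e \/ ~d) — ~d is true.
  15. (~d \/ ~b \/ e) — ~d is true.
  16. (c \/ b \/ f) — b is true.
  17. (~g \/ ~d \/ a) — ~g is true.
  18. (~f \/ ~a \/ g) — ~a is true.
  19. (~e \/ ~g \/ ~a) — ~g is true.
  20. (b \/ f \/ ~c) — b is true.
  21. (~b \/ ~e \/ ~d) — ~d is true.
  22. (~b \/ a \/ ~g) — ~g is true.

a = F, b = T, c = F, d = F, e = T, f = T, g = F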